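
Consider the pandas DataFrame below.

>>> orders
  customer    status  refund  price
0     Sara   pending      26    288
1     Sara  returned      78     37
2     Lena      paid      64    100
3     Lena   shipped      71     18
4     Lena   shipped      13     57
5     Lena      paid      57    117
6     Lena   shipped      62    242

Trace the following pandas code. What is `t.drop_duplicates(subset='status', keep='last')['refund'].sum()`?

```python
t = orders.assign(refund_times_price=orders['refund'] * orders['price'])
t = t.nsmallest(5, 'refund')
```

152

add column refund_times_price = orders['refund'] * orders['price']:
  customer    status  refund  price  refund_times_price
0     Sara   pending      26    288                7488
1     Sara  returned      78     37                2886
2     Lena      paid      64    100                6400
3     Lena   shipped      71     18                1278
4     Lena   shipped      13     57                 741
5     Lena      paid      57    117                6669
6     Lena   shipped      62    242               15004
take 5 rows with smallest refund:
  customer   status  refund  price  refund_times_price
4     Lena  shipped      13     57                 741
0     Sara  pending      26    288                7488
5     Lena     paid      57    117                6669
6     Lena  shipped      62    242               15004
2     Lena     paid      64    100                6400
drop duplicate status (keep=last):
  customer   status  refund  price  refund_times_price
0     Sara  pending      26    288                7488
6     Lena  shipped      62    242               15004
2     Lena     paid      64    100                6400
Finally, sum of column 'refund' = 152.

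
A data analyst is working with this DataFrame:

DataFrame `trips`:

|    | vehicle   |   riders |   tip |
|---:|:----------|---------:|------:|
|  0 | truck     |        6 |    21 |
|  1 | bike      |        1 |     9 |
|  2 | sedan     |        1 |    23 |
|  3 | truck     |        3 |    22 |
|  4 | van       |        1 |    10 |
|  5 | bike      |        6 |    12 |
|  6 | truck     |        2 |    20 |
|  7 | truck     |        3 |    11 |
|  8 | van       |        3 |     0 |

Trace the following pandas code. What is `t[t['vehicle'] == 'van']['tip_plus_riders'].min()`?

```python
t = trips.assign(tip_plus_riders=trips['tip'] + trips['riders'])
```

3

add column tip_plus_riders = trips['tip'] + trips['riders']:
  vehicle  riders  tip  tip_plus_riders
0   truck       6   21               27
1    bike       1    9               10
2   sedan       1   23               24
3   truck       3   22               25
4     van       1   10               11
5    bike       6   12               18
6   truck       2   20               22
7   truck       3   11               14
8     van       3    0                3
filter rows where vehicle == 'van':
  vehicle  riders  tip  tip_plus_riders
4     van       1   10               11
8     van       3    0                3
Hence 3.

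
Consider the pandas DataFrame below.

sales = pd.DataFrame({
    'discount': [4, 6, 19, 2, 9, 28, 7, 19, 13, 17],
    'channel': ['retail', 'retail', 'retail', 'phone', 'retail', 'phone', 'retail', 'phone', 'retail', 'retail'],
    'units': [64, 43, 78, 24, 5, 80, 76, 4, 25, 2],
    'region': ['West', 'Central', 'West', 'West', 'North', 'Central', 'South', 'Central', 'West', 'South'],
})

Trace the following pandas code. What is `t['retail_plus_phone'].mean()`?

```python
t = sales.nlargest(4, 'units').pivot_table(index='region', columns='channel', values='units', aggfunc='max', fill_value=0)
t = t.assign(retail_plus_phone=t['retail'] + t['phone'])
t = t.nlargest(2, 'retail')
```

77.0

take 4 rows with largest units:
   discount channel  units   region
5        28   phone     80  Central
2        19  retail     78     West
6         7  retail     76    South
0         4  retail     64     West
pivot: rows=region, cols=channel, max(units):
channel  phone  retail
region                
Central     80       0
South        0      76
West         0      78
add column retail_plus_phone = t['retail'] + t['phone']:
channel  phone  retail  retail_plus_phone
region                                   
Central     80       0                 80
South        0      76                 76
West         0      78                 78
take 2 rows with largest retail:
channel  phone  retail  retail_plus_phone
region                                   
West         0      78                 78
South        0      76                 76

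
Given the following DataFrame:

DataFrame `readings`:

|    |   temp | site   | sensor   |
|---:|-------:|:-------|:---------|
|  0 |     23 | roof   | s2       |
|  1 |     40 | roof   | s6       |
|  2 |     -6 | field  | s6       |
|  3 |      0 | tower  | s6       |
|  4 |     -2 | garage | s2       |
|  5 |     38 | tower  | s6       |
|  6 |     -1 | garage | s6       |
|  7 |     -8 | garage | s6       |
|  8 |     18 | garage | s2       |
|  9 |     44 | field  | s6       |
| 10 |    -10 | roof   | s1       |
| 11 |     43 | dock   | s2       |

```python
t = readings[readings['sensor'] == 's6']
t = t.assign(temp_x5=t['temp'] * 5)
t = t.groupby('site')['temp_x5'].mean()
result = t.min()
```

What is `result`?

-22.5

filter rows where sensor == 's6':
   temp    site sensor
1    40    roof     s6
2    -6   field     s6
3     0   tower     s6
5    38   tower     s6
6    -1  garage     s6
7    -8  garage     s6
9    44   field     s6
add column temp_x5 = t['temp'] * 5:
   temp    site sensor  temp_x5
1    40    roof     s6      200
2    -6   field     s6      -30
3     0   tower     s6        0
5    38   tower     s6      190
6    -1  garage     s6       -5
7    -8  garage     s6      -40
9    44   field     s6      220
group by site, mean of temp_x5:
site
field      95.0
garage    -22.5
roof      200.0
tower      95.0
Name: temp_x5, dtype: float64
Taking the min of the resulting series gives -22.5.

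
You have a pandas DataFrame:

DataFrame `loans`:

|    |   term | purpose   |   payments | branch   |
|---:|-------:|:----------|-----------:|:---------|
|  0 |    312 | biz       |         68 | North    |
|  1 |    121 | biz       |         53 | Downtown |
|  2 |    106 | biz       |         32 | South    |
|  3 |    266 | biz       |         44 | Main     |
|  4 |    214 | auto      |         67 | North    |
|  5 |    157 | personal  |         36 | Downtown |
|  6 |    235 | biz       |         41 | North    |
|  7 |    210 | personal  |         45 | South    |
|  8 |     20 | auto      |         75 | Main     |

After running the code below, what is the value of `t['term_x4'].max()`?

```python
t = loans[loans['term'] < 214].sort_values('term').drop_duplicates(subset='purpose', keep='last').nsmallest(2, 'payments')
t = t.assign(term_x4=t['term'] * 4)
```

filter rows where term < 214:
   term   purpose  payments    branch
1   121       biz        53  Downtown
2   106       biz        32     South
5   157  personal        36  Downtown
7   210  personal        45     South
8    20      auto        75      Main
sort by term:
   term   purpose  payments    branch
8    20      auto        75      Main
2   106       biz        32     South
1   121       biz        53  Downtown
5   157  personal        36  Downtown
7   210  personal        45     South
drop duplicate purpose (keep=last):
   term   purpose  payments    branch
8    20      auto        75      Main
1   121       biz        53  Downtown
7   210  personal        45     South
take 2 rows with smallest payments:
   term   purpose  payments    branch
7   210  personal        45     South
1   121       biz        53  Downtown
add column term_x4 = t['term'] * 4:
   term   purpose  payments    branch  term_x4
7   210  personal        45     South      840
1   121       biz        53  Downtown      484
Hence 840.

840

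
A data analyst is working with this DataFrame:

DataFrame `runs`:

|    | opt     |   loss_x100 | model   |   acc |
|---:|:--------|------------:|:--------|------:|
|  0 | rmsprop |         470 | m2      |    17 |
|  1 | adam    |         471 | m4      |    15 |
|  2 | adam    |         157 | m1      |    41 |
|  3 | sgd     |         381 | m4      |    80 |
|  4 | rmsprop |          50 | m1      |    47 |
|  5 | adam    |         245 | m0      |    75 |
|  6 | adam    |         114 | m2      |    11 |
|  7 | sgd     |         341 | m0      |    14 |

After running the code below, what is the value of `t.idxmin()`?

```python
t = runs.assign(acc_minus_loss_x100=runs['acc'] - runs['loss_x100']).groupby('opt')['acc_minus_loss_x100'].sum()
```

adam

add column acc_minus_loss_x100 = runs['acc'] - runs['loss_x100']:
       opt  loss_x100 model  acc  acc_minus_loss_x100
0  rmsprop        470    m2   17                 -453
1     adam        471    m4   15                 -456
2     adam        157    m1   41                 -116
3      sgd        381    m4   80                 -301
4  rmsprop         50    m1   47                   -3
5     adam        245    m0   75                 -170
6     adam        114    m2   11                 -103
7      sgd        341    m0   14                 -327
group by opt, sum of acc_minus_loss_x100:
opt
adam      -845
rmsprop   -456
sgd       -628
Name: acc_minus_loss_x100, dtype: int64
The label with the smallest value is adam.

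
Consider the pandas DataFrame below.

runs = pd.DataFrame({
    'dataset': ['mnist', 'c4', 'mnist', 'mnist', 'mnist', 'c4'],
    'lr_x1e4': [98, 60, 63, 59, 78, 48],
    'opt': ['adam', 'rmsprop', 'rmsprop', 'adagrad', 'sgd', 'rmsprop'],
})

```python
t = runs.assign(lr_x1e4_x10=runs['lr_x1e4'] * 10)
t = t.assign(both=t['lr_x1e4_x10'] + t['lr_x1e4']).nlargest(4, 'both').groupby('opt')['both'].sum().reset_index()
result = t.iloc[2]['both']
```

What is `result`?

858

add column lr_x1e4_x10 = runs['lr_x1e4'] * 10:
  dataset  lr_x1e4      opt  lr_x1e4_x10
0   mnist       98     adam          980
1      c4       60  rmsprop          600
2   mnist       63  rmsprop          630
3   mnist       59  adagrad          590
4   mnist       78      sgd          780
5      c4       48  rmsprop          480
add column both = t['lr_x1e4_x10'] + t['lr_x1e4']:
  dataset  lr_x1e4      opt  lr_x1e4_x10  both
0   mnist       98     adam          980  1078
1      c4       60  rmsprop          600   660
2   mnist       63  rmsprop          630   693
3   mnist       59  adagrad          590   649
4   mnist       78      sgd          780   858
5      c4       48  rmsprop          480   528
take 4 rows with largest both:
  dataset  lr_x1e4      opt  lr_x1e4_x10  both
0   mnist       98     adam          980  1078
4   mnist       78      sgd          780   858
2   mnist       63  rmsprop          630   693
1      c4       60  rmsprop          600   660
group by opt, sum of both:
opt
adam       1078
rmsprop    1353
sgd         858
Name: both, dtype: int64
reset_index():
       opt  both
0     adam  1078
1  rmsprop  1353
2      sgd   858
value at position 2, column 'both' → 858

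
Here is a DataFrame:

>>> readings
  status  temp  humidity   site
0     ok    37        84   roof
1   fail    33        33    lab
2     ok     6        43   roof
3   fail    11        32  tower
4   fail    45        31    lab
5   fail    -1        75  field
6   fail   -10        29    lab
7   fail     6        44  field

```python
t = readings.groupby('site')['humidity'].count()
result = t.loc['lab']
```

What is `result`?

group by site, count of humidity:
site
field    2
lab      3
roof     2
tower    1
Name: humidity, dtype: int64
Taking the value at index 'lab' gives 3.

3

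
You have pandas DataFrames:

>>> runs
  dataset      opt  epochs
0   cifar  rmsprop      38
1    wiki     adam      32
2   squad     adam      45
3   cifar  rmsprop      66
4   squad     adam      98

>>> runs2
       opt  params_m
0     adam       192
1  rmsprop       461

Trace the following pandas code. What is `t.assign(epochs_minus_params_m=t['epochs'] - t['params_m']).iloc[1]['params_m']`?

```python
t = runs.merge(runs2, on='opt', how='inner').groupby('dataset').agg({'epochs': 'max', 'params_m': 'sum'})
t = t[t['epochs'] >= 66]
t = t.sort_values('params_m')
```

merge on 'opt' (how='inner') → 5 rows:
  dataset      opt  epochs  params_m
0   cifar  rmsprop      38       461
1    wiki     adam      32       192
2   squad     adam      45       192
3   cifar  rmsprop      66       461
4   squad     adam      98       192
group by dataset: max(epochs), sum(params_m):
         epochs  params_m
dataset                  
cifar        66       922
squad        98       384
wiki         32       192
filter rows where epochs >= 66:
         epochs  params_m
dataset                  
cifar        66       922
squad        98       384
sort by params_m:
         epochs  params_m
dataset                  
squad        98       384
cifar        66       922
add column epochs_minus_params_m = t['epochs'] - t['params_m']:
         epochs  params_m  epochs_minus_params_m
dataset                                         
squad        98       384                   -286
cifar        66       922                   -856
Hence 922.

922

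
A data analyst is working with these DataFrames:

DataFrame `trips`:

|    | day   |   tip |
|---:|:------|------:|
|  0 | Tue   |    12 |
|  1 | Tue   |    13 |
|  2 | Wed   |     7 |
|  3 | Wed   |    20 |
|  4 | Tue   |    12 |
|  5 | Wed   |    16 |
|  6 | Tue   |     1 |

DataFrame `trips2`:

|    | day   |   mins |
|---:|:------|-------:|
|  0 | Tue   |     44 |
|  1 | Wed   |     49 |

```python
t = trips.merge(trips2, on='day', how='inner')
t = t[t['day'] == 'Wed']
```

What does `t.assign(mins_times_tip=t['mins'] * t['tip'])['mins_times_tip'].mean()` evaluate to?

merge on 'day' (how='inner') → 7 rows:
   day  tip  mins
0  Tue   12    44
1  Tue   13    44
2  Wed    7    49
3  Wed   20    49
4  Tue   12    44
5  Wed   16    49
6  Tue    1    44
filter rows where day == 'Wed':
   day  tip  mins
2  Wed    7    49
3  Wed   20    49
5  Wed   16    49
add column mins_times_tip = t['mins'] * t['tip']:
   day  tip  mins  mins_times_tip
2  Wed    7    49             343
3  Wed   20    49             980
5  Wed   16    49             784
Reading off the mean of column 'mins_times_tip', we get 702.333333333.

702.333333333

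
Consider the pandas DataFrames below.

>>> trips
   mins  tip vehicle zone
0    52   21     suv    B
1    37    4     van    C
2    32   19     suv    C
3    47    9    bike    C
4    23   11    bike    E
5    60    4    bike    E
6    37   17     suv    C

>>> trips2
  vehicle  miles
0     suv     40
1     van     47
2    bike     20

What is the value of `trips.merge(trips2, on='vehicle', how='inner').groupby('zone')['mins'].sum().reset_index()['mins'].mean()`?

merge on 'vehicle' (how='inner') → 7 rows:
   mins  tip vehicle zone  miles
0    52   21     suv    B     40
1    37    4     van    C     47
2    32   19     suv    C     40
3    47    9    bike    C     20
4    23   11    bike    E     20
5    60    4    bike    E     20
6    37   17     suv    C     40
group by zone, sum of mins:
zone
B     52
C    153
E     83
Name: mins, dtype: int64
reset_index():
  zone  mins
0    B    52
1    C   153
2    E    83
Then the mean of column 'mins': 96.0

96.0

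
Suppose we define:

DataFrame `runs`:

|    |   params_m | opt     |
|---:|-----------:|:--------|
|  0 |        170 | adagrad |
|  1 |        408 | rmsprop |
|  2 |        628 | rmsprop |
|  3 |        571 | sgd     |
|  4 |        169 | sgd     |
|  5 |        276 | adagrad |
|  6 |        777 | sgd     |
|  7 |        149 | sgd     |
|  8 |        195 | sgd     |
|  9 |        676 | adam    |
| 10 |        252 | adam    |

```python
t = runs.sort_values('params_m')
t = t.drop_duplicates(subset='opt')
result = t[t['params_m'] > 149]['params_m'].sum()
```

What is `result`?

sort by params_m:
    params_m      opt
7        149      sgd
4        169      sgd
0        170  adagrad
8        195      sgd
10       252     adam
5        276  adagrad
1        408  rmsprop
3        571      sgd
2        628  rmsprop
9        676     adam
6        777      sgd
drop duplicate opt (keep=first):
    params_m      opt
7        149      sgd
0        170  adagrad
10       252     adam
1        408  rmsprop
filter rows where params_m > 149:
    params_m      opt
0        170  adagrad
10       252     adam
1        408  rmsprop
Finally, sum of column 'params_m' = 830.

830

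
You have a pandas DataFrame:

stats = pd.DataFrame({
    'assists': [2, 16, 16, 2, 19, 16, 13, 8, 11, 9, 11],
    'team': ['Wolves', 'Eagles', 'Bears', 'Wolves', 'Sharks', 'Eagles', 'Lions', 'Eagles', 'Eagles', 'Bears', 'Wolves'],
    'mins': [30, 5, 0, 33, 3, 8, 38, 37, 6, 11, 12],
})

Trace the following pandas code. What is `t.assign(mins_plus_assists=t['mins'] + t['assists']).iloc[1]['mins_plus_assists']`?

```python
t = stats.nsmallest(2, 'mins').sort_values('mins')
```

take 2 rows with smallest mins:
   assists    team  mins
2       16   Bears     0
4       19  Sharks     3
sort by mins:
   assists    team  mins
2       16   Bears     0
4       19  Sharks     3
add column mins_plus_assists = t['mins'] + t['assists']:
   assists    team  mins  mins_plus_assists
2       16   Bears     0                 16
4       19  Sharks     3                 22
Finally, value at position 1, column 'mins_plus_assists' = 22.

22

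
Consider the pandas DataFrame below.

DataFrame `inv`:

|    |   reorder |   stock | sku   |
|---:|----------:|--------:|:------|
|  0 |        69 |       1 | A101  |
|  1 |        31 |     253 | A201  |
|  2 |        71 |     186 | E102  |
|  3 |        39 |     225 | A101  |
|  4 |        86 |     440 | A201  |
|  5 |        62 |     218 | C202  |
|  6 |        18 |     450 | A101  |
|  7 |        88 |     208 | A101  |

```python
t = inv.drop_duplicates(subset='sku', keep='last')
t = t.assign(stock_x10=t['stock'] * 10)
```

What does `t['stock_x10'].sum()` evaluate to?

drop duplicate sku (keep=last):
   reorder  stock   sku
2       71    186  E102
4       86    440  A201
5       62    218  C202
7       88    208  A101
add column stock_x10 = t['stock'] * 10:
   reorder  stock   sku  stock_x10
2       71    186  E102       1860
4       86    440  A201       4400
5       62    218  C202       2180
7       88    208  A101       2080
Taking the sum of column 'stock_x10' gives 10520.

10520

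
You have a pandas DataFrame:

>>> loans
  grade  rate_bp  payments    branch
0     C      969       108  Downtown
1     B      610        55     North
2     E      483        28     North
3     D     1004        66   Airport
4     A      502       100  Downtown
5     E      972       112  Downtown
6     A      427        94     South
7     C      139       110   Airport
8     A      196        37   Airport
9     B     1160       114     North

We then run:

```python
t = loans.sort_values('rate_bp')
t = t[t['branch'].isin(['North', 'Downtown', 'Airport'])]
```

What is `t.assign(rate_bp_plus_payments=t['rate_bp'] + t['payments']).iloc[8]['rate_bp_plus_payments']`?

1274

sort by rate_bp:
  grade  rate_bp  payments    branch
7     C      139       110   Airport
8     A      196        37   Airport
6     A      427        94     South
2     E      483        28     North
4     A      502       100  Downtown
1     B      610        55     North
0     C      969       108  Downtown
5     E      972       112  Downtown
3     D     1004        66   Airport
9     B     1160       114     North
filter rows where branch in ['North', 'Downtown', 'Airport']:
  grade  rate_bp  payments    branch
7     C      139       110   Airport
8     A      196        37   Airport
2     E      483        28     North
4     A      502       100  Downtown
1     B      610        55     North
0     C      969       108  Downtown
5     E      972       112  Downtown
3     D     1004        66   Airport
9     B     1160       114     North
add column rate_bp_plus_payments = t['rate_bp'] + t['payments']:
  grade  rate_bp  payments    branch  rate_bp_plus_payments
7     C      139       110   Airport                    249
8     A      196        37   Airport                    233
2     E      483        28     North                    511
4     A      502       100  Downtown                    602
1     B      610        55     North                    665
0     C      969       108  Downtown                   1077
5     E      972       112  Downtown                   1084
3     D     1004        66   Airport                   1070
9     B     1160       114     North                   1274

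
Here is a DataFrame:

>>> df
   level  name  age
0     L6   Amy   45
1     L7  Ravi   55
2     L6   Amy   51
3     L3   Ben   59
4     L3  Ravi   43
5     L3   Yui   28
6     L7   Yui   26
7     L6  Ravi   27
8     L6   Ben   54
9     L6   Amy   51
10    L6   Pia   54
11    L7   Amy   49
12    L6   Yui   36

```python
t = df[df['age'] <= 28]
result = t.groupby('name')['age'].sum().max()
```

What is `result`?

54

filter rows where age <= 28:
  level  name  age
5    L3   Yui   28
6    L7   Yui   26
7    L6  Ravi   27
group by name, sum of age:
name
Ravi    27
Yui     54
Name: age, dtype: int64
Finally, max of the resulting series = 54.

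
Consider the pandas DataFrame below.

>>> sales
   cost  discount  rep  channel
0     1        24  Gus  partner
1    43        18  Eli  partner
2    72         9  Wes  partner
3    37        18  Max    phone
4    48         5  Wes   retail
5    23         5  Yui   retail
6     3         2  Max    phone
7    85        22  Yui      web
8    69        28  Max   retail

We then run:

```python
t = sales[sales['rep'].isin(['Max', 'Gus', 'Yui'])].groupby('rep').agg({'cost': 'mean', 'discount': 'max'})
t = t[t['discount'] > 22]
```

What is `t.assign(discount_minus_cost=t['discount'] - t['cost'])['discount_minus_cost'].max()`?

23.0

filter rows where rep in ['Max', 'Gus', 'Yui']:
   cost  discount  rep  channel
0     1        24  Gus  partner
3    37        18  Max    phone
5    23         5  Yui   retail
6     3         2  Max    phone
7    85        22  Yui      web
8    69        28  Max   retail
group by rep: mean(cost), max(discount):
          cost  discount
rep                     
Gus   1.000000        24
Max  36.333333        28
Yui  54.000000        22
filter rows where discount > 22:
          cost  discount
rep                     
Gus   1.000000        24
Max  36.333333        28
add column discount_minus_cost = t['discount'] - t['cost']:
          cost  discount  discount_minus_cost
rep                                          
Gus   1.000000        24            23.000000
Max  36.333333        28            -8.333333
max of column 'discount_minus_cost' → 23.0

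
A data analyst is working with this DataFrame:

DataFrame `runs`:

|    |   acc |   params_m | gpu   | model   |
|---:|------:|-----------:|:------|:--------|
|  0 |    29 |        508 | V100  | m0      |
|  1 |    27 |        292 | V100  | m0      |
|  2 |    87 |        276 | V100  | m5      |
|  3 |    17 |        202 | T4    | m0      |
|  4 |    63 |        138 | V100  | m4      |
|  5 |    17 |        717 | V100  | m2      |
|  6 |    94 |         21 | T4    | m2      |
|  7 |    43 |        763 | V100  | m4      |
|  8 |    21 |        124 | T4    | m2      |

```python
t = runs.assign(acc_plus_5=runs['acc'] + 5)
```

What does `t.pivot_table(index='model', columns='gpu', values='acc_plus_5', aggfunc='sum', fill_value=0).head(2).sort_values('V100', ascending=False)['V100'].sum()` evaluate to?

88

add column acc_plus_5 = runs['acc'] + 5:
   acc  params_m   gpu model  acc_plus_5
0   29       508  V100    m0          34
1   27       292  V100    m0          32
2   87       276  V100    m5          92
3   17       202    T4    m0          22
4   63       138  V100    m4          68
5   17       717  V100    m2          22
6   94        21    T4    m2          99
7   43       763  V100    m4          48
8   21       124    T4    m2          26
pivot: rows=model, cols=gpu, sum(acc_plus_5):
gpu     T4  V100
model           
m0      22    66
m2     125    22
m4       0   116
m5       0    92
take first 2 rows:
gpu     T4  V100
model           
m0      22    66
m2     125    22
sort by V100 descending:
gpu     T4  V100
model           
m0      22    66
m2     125    22
Finally, sum of column 'V100' = 88.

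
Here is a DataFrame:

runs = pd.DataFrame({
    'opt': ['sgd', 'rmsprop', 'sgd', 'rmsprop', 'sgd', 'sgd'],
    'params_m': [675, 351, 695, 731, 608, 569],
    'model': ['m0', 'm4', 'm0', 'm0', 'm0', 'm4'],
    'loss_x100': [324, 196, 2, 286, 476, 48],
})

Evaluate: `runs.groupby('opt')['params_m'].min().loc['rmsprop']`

351

group by opt, min of params_m:
opt
rmsprop    351
sgd        569
Name: params_m, dtype: int64
value at index 'rmsprop' → 351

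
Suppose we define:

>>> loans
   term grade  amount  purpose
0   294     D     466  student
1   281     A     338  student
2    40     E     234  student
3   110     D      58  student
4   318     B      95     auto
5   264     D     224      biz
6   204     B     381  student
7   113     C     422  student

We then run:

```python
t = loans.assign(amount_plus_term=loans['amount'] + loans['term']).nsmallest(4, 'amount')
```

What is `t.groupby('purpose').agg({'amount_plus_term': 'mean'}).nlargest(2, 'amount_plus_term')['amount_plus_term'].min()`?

add column amount_plus_term = loans['amount'] + loans['term']:
   term grade  amount  purpose  amount_plus_term
0   294     D     466  student               760
1   281     A     338  student               619
2    40     E     234  student               274
3   110     D      58  student               168
4   318     B      95     auto               413
5   264     D     224      biz               488
6   204     B     381  student               585
7   113     C     422  student               535
take 4 rows with smallest amount:
   term grade  amount  purpose  amount_plus_term
3   110     D      58  student               168
4   318     B      95     auto               413
5   264     D     224      biz               488
2    40     E     234  student               274
group by purpose, mean of amount_plus_term:
         amount_plus_term
purpose                  
auto                413.0
biz                 488.0
student             221.0
take 2 rows with largest amount_plus_term:
         amount_plus_term
purpose                  
biz                 488.0
auto                413.0

413.0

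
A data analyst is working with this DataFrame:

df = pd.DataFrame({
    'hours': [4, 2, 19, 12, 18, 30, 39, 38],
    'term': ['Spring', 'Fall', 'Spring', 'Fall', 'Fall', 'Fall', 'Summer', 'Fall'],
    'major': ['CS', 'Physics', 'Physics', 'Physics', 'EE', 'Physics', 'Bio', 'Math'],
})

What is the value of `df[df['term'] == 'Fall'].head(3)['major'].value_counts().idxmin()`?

EE

filter rows where term == 'Fall':
   hours  term    major
1      2  Fall  Physics
3     12  Fall  Physics
4     18  Fall       EE
5     30  Fall  Physics
7     38  Fall     Math
take first 3 rows:
   hours  term    major
1      2  Fall  Physics
3     12  Fall  Physics
4     18  Fall       EE
value_counts of major:
major
Physics    2
EE         1
Name: count, dtype: int64
Finally, label with the smallest value = EE.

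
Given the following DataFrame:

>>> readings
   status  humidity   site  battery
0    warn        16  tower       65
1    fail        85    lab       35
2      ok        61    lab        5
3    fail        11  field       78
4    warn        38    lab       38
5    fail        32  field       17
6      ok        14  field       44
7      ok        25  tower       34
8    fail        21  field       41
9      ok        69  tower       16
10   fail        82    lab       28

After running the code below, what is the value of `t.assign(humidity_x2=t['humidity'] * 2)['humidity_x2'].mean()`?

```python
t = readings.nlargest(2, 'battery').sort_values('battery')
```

27.0

take 2 rows with largest battery:
  status  humidity   site  battery
3   fail        11  field       78
0   warn        16  tower       65
sort by battery:
  status  humidity   site  battery
0   warn        16  tower       65
3   fail        11  field       78
add column humidity_x2 = t['humidity'] * 2:
  status  humidity   site  battery  humidity_x2
0   warn        16  tower       65           32
3   fail        11  field       78           22
Taking the mean of column 'humidity_x2' gives 27.0.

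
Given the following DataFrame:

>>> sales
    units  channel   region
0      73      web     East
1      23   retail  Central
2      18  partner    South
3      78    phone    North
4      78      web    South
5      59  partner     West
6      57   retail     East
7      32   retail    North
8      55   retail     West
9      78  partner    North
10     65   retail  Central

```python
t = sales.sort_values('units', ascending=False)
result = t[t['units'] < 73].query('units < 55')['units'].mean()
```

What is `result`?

sort by units descending:
    units  channel   region
3      78    phone    North
4      78      web    South
9      78  partner    North
0      73      web     East
10     65   retail  Central
5      59  partner     West
6      57   retail     East
8      55   retail     West
7      32   retail    North
1      23   retail  Central
2      18  partner    South
filter rows where units < 73:
    units  channel   region
10     65   retail  Central
5      59  partner     West
6      57   retail     East
8      55   retail     West
7      32   retail    North
1      23   retail  Central
2      18  partner    South
filter rows where units < 55:
   units  channel   region
7     32   retail    North
1     23   retail  Central
2     18  partner    South
mean of column 'units' → 24.3333333333

24.3333333333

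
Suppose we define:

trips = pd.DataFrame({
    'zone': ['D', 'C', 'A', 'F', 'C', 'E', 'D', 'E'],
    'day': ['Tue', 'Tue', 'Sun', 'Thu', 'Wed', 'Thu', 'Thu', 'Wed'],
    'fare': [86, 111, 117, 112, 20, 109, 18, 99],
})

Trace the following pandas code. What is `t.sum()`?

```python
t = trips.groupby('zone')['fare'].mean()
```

450.5

group by zone, mean of fare:
zone
A    117.0
C     65.5
D     52.0
E    104.0
F    112.0
Name: fare, dtype: float64
Finally, sum of the resulting series = 450.5.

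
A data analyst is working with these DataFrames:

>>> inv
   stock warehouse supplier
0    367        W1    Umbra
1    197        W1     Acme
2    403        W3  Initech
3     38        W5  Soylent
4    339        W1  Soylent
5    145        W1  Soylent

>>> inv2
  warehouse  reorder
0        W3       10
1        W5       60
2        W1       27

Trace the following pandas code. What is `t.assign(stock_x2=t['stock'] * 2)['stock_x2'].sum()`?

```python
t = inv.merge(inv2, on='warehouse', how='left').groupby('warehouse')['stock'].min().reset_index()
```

merge on 'warehouse' (how='left') → 6 rows:
   stock warehouse supplier  reorder
0    367        W1    Umbra       27
1    197        W1     Acme       27
2    403        W3  Initech       10
3     38        W5  Soylent       60
4    339        W1  Soylent       27
5    145        W1  Soylent       27
group by warehouse, min of stock:
warehouse
W1    145
W3    403
W5     38
Name: stock, dtype: int64
reset_index():
  warehouse  stock
0        W1    145
1        W3    403
2        W5     38
add column stock_x2 = t['stock'] * 2:
  warehouse  stock  stock_x2
0        W1    145       290
1        W3    403       806
2        W5     38        76
Finally, sum of column 'stock_x2' = 1172.

1172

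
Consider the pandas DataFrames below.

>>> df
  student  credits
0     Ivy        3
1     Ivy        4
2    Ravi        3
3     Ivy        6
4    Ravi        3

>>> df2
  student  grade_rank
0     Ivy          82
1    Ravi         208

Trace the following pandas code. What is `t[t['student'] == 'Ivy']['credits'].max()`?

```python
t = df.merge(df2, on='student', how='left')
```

6

merge on 'student' (how='left') → 5 rows:
  student  credits  grade_rank
0     Ivy        3          82
1     Ivy        4          82
2    Ravi        3         208
3     Ivy        6          82
4    Ravi        3         208
filter rows where student == 'Ivy':
  student  credits  grade_rank
0     Ivy        3          82
1     Ivy        4          82
3     Ivy        6          82
Hence 6.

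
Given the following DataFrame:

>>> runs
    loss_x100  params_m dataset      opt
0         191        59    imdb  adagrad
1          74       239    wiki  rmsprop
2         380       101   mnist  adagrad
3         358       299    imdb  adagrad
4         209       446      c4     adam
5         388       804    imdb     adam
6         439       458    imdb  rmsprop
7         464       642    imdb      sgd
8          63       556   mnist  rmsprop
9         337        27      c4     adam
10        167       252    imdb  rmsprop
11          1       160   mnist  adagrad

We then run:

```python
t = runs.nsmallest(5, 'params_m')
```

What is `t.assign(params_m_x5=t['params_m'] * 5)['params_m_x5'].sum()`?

2930

take 5 rows with smallest params_m:
    loss_x100  params_m dataset      opt
9         337        27      c4     adam
0         191        59    imdb  adagrad
2         380       101   mnist  adagrad
11          1       160   mnist  adagrad
1          74       239    wiki  rmsprop
add column params_m_x5 = t['params_m'] * 5:
    loss_x100  params_m dataset      opt  params_m_x5
9         337        27      c4     adam          135
0         191        59    imdb  adagrad          295
2         380       101   mnist  adagrad          505
11          1       160   mnist  adagrad          800
1          74       239    wiki  rmsprop         1195
sum of column 'params_m_x5' → 2930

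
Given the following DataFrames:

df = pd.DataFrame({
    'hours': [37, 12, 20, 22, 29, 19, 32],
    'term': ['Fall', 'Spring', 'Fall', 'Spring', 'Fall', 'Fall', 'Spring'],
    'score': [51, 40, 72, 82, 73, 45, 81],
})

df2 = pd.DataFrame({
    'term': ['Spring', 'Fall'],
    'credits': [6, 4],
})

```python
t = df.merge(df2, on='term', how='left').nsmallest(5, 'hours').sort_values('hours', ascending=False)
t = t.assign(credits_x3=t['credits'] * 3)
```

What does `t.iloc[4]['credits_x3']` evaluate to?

18

merge on 'term' (how='left') → 7 rows:
   hours    term  score  credits
0     37    Fall     51        4
1     12  Spring     40        6
2     20    Fall     72        4
3     22  Spring     82        6
4     29    Fall     73        4
5     19    Fall     45        4
6     32  Spring     81        6
take 5 rows with smallest hours:
   hours    term  score  credits
1     12  Spring     40        6
5     19    Fall     45        4
2     20    Fall     72        4
3     22  Spring     82        6
4     29    Fall     73        4
sort by hours descending:
   hours    term  score  credits
4     29    Fall     73        4
3     22  Spring     82        6
2     20    Fall     72        4
5     19    Fall     45        4
1     12  Spring     40        6
add column credits_x3 = t['credits'] * 3:
   hours    term  score  credits  credits_x3
4     29    Fall     73        4          12
3     22  Spring     82        6          18
2     20    Fall     72        4          12
5     19    Fall     45        4          12
1     12  Spring     40        6          18
The value at position 4, column 'credits_x3' is 18.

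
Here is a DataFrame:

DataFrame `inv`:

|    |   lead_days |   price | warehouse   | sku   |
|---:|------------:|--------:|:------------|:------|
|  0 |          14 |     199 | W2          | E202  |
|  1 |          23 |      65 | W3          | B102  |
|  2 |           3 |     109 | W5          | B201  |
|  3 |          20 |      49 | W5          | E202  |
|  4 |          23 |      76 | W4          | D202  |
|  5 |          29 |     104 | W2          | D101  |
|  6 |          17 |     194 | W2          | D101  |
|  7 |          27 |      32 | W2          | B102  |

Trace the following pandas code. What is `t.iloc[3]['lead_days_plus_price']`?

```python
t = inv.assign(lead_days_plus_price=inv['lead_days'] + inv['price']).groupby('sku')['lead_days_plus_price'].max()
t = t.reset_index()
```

add column lead_days_plus_price = inv['lead_days'] + inv['price']:
   lead_days  price warehouse   sku  lead_days_plus_price
0         14    199        W2  E202                   213
1         23     65        W3  B102                    88
2          3    109        W5  B201                   112
3         20     49        W5  E202                    69
4         23     76        W4  D202                    99
5         29    104        W2  D101                   133
6         17    194        W2  D101                   211
7         27     32        W2  B102                    59
group by sku, max of lead_days_plus_price:
sku
B102     88
B201    112
D101    211
D202     99
E202    213
Name: lead_days_plus_price, dtype: int64
reset_index():
    sku  lead_days_plus_price
0  B102                    88
1  B201                   112
2  D101                   211
3  D202                    99
4  E202                   213
Finally, value at position 3, column 'lead_days_plus_price' = 99.

99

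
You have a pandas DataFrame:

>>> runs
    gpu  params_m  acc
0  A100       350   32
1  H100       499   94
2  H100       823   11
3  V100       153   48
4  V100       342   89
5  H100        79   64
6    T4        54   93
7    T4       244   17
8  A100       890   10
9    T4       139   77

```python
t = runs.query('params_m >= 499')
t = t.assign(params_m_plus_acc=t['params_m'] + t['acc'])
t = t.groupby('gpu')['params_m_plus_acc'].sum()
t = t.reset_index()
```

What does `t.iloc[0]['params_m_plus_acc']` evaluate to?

filter rows where params_m >= 499:
    gpu  params_m  acc
1  H100       499   94
2  H100       823   11
8  A100       890   10
add column params_m_plus_acc = t['params_m'] + t['acc']:
    gpu  params_m  acc  params_m_plus_acc
1  H100       499   94                593
2  H100       823   11                834
8  A100       890   10                900
group by gpu, sum of params_m_plus_acc:
gpu
A100     900
H100    1427
Name: params_m_plus_acc, dtype: int64
reset_index():
    gpu  params_m_plus_acc
0  A100                900
1  H100               1427
The value at position 0, column 'params_m_plus_acc' is 900.

900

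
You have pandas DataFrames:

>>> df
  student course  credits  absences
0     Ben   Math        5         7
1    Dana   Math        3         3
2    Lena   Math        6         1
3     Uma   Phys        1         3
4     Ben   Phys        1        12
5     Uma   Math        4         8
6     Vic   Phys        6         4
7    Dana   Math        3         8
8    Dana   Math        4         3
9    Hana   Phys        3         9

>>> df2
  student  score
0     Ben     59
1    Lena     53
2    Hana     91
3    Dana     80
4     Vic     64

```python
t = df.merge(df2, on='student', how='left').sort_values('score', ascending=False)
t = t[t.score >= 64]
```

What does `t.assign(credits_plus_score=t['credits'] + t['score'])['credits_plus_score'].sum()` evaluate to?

414.0

merge on 'student' (how='left') → 10 rows:
  student course  credits  absences  score
0     Ben   Math        5         7   59.0
1    Dana   Math        3         3   80.0
2    Lena   Math        6         1   53.0
3     Uma   Phys        1         3    NaN
4     Ben   Phys        1        12   59.0
5     Uma   Math        4         8    NaN
6     Vic   Phys        6         4   64.0
7    Dana   Math        3         8   80.0
8    Dana   Math        4         3   80.0
9    Hana   Phys        3         9   91.0
sort by score descending:
  student course  credits  absences  score
9    Hana   Phys        3         9   91.0
1    Dana   Math        3         3   80.0
7    Dana   Math        3         8   80.0
8    Dana   Math        4         3   80.0
6     Vic   Phys        6         4   64.0
0     Ben   Math        5         7   59.0
4     Ben   Phys        1        12   59.0
2    Lena   Math        6         1   53.0
3     Uma   Phys        1         3    NaN
5     Uma   Math        4         8    NaN
filter rows where score >= 64:
  student course  credits  absences  score
9    Hana   Phys        3         9   91.0
1    Dana   Math        3         3   80.0
7    Dana   Math        3         8   80.0
8    Dana   Math        4         3   80.0
6     Vic   Phys        6         4   64.0
add column credits_plus_score = t['credits'] + t['score']:
  student course  credits  absences  score  credits_plus_score
9    Hana   Phys        3         9   91.0                94.0
1    Dana   Math        3         3   80.0                83.0
7    Dana   Math        3         8   80.0                83.0
8    Dana   Math        4         3   80.0                84.0
6     Vic   Phys        6         4   64.0                70.0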